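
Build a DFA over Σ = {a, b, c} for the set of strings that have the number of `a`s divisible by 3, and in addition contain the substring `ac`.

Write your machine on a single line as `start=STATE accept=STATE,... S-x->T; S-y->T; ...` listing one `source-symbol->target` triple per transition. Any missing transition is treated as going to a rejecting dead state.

start=q0; accept=q8; q0-a->q1; q0-b->q0; q0-c->q0; q1-a->q2; q1-b->q3; q1-c->q4; q2-a->q5; q2-b->q6; q2-c->q7; q3-a->q2; q3-b->q3; q3-c->q3; q4-a->q7; q4-b->q4; q4-c->q4; q5-a->q1; q5-b->q0; q5-c->q8; q6-a->q5; q6-b->q6; q6-c->q6; q7-a->q8; q7-b->q7; q7-c->q7; q8-a->q4; q8-b->q8; q8-c->q8

Handle the two conditions separately and then intersect. The first has 3 states tracking the count of `a`s modulo 3; the second has 3 states tracking whether and how much of `ac` has been seen. A product state is a pair (one from each), accepting exactly when both do.
        a   b   c  
>  q0   q1  q0  q0 
   q1   q2  q3  q4 
   q2   q5  q6  q7 
   q3   q2  q3  q3 
   q4   q7  q4  q4 
   q5   q1  q0  q8 
   q6   q5  q6  q6 
   q7   q8  q7  q7 
 * q8   q4  q8  q8 
(> = start, * = accepting)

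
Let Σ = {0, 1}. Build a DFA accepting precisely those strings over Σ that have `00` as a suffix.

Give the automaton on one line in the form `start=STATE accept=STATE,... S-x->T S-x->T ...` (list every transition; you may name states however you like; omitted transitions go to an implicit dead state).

Remember how much of `00` the current input suffix matches. State q0 means no match yet; q1 means the last symbol is `0`; q2 means the last 2 symbols are `00`. Only q2 accepts. On a mismatch, fall back to the longest proper suffix that is still a prefix of `00`.
        0   1  
>  q0   q1  q0 
   q1   q2  q0 
 * q2   q2  q0 
(> = start, * = accepting)

start=q0 accept=q2 q0-0->q1 q0-1->q0 q1-0->q2 q1-1->q0 q2-0->q2 q2-1->q0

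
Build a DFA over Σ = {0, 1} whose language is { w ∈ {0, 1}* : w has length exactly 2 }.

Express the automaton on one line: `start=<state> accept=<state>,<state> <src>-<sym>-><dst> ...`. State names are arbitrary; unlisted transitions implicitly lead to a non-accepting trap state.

We only need to distinguish lengths 0, 1, …, 2, and '>2'. Chain A → B → C → D on every symbol, with D looping. Accepting states: {C}.
       0  1 
>  A   B  B 
   B   C  C 
 * C   D  D 
   D   D  D 
(> = start, * = accepting)

start=A accept=C A-0->B A-1->B B-0->C B-1->C C-0->D C-1->D D-0->D D-1->D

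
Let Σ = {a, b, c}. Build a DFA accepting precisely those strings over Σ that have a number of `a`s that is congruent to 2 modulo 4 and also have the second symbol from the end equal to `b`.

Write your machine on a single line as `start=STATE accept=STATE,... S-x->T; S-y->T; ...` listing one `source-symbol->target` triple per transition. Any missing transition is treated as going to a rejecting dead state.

Build one automaton per condition and run them in lockstep. One (4 states) tracks the count of `a`s modulo 4; the other (13 states) tracks the last 2 symbols read. Each combined state is a pair, one component from each; accept when both components accept. Equivalent product states are then merged.
With 8 states:
        a   b   c  
>  s0   s1  s0  s0 
   s1   s2  s3  s1 
   s2   s4  s5  s2 
   s3   s6  s3  s1 
   s4   s0  s4  s4 
   s5   s4  s7  s6 
 * s6   s4  s5  s2 
 * s7   s4  s7  s6 
(> = start, * = accepting)

start=s0; accept=s6,s7; s0-a->s1; s0-b->s0; s0-c->s0; s1-a->s2; s1-b->s3; s1-c->s1; s2-a->s4; s2-b->s5; s2-c->s2; s3-a->s6; s3-b->s3; s3-c->s1; s4-a->s0; s4-b->s4; s4-c->s4; s5-a->s4; s5-b->s7; s5-c->s6; s6-a->s4; s6-b->s5; s6-c->s2; s7-a->s4; s7-b->s7; s7-c->s6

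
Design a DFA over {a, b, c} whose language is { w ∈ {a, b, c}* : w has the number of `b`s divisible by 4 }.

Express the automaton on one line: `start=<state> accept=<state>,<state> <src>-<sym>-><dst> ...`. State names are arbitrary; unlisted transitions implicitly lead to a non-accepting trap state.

start=S0 accept=S0 S0-a->S0 S0-b->S1 S0-c->S0 S1-a->S1 S1-b->S2 S1-c->S1 S2-a->S2 S2-b->S3 S2-c->S2 S3-a->S3 S3-b->S0 S3-c->S3

Keep the running count of `b`s modulo 4: each `b` advances along the cycle S0 → S1 → S2 → S3 → S0 while other symbols loop. Accept at S0.
        a   b   c  
>* S0   S0  S1  S0 
   S1   S1  S2  S1 
   S2   S2  S3  S2 
   S3   S3  S0  S3 
(> = start, * = accepting)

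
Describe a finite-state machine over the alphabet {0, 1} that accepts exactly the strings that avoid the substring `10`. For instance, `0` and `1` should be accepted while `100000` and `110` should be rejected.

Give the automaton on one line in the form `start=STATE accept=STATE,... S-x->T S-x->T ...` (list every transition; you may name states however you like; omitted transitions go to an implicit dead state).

This is the complement of 'contains `10`'. Use the same substring-matching states — s0 through s2 holding how much of `10` has just been matched — but flip the accepting set: everything except the trap s2 accepts.
3 states suffice.
        0   1  
>* s0   s0  s1 
 * s1   s2  s1 
   s2   s2  s2 
(> = start, * = accepting)

start=s0 accept=s0,s1 s0-0->s0 s0-1->s1 s1-0->s2 s1-1->s1 s2-0->s2 s2-1->s2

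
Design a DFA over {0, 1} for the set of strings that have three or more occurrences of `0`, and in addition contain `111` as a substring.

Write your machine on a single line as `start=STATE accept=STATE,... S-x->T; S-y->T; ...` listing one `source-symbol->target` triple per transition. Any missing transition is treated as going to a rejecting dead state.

Run two small machines in parallel and take their product. The first has 5 states tracking the count of `0`s, saturating at 4; the second has 4 states tracking whether and how much of `111` has been seen. A product state is a pair (one from each), accepting exactly when both do.
A 20-state machine:
       0  1 
>  A   B  C 
   B   D  E 
   C   B  F 
   D   G  H 
   E   D  I 
   F   B  J 
   G   K  L 
   H   G  M 
   I   D  N 
   J   N  J 
   K   K  O 
   L   K  P 
   M   G  Q 
   N   Q  N 
   O   K  R 
   P   K  S 
   Q   S  Q 
   R   K  T 
 * S   T  S 
 * T   T  T 
(> = start, * = accepting)

start=A; accept=S,T; A-0->B; A-1->C; B-0->D; B-1->E; C-0->B; C-1->F; D-0->G; D-1->H; E-0->D; E-1->I; F-0->B; F-1->J; G-0->K; G-1->L; H-0->G; H-1->M; I-0->D; I-1->N; J-0->N; J-1->J; K-0->K; K-1->O; L-0->K; L-1->P; M-0->G; M-1->Q; N-0->Q; N-1->N; O-0->K; O-1->R; P-0->K; P-1->S; Q-0->S; Q-1->Q; R-0->K; R-1->T; S-0->T; S-1->S; T-0->T; T-1->T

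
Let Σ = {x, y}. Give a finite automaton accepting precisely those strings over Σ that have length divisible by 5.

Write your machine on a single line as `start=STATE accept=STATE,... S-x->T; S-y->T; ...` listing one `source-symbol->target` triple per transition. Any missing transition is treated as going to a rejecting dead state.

start=S0; accept=S0; S0-x->S1; S0-y->S1; S1-x->S2; S1-y->S2; S2-x->S3; S2-y->S3; S3-x->S4; S3-y->S4; S4-x->S0; S4-y->S0

Only the length mod 5 matters, so use a 5-cycle: from any state, every input symbol moves to the next state, wrapping S4 back to S0. Mark S0 accepting.
With 5 states:
        x   y  
>* S0   S1  S1 
   S1   S2  S2 
   S2   S3  S3 
   S3   S4  S4 
   S4   S0  S0 
(> = start, * = accepting)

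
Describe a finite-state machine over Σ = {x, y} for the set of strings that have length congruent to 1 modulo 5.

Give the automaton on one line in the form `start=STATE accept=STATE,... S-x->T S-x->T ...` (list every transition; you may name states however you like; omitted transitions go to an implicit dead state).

start=S0 accept=S1 S0-x->S1 S0-y->S1 S1-x->S2 S1-y->S2 S2-x->S3 S2-y->S3 S3-x->S4 S3-y->S4 S4-x->S0 S4-y->S0

Count input length modulo 5: every symbol advances one step around the cycle S0 → S1 → S2 → S3 → S4 → S0. Accept at S1.
5 states suffice.
        x   y  
>  S0   S1  S1 
 * S1   S2  S2 
   S2   S3  S3 
   S3   S4  S4 
   S4   S0  S0 
(> = start, * = accepting)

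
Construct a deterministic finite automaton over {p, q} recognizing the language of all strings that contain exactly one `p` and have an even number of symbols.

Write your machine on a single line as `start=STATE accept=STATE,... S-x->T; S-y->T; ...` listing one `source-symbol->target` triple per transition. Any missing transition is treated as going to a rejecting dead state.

Build one automaton per condition and run them in lockstep. The first has 3 states tracking the count of `p`s, saturating at 2; the second has 2 states tracking the input length modulo 2. A product state is a pair (one from each), accepting exactly when both do. Equivalent product states are then merged.
5 states suffice.
        p   q  
>  s0   s1  s2 
   s1   s3  s4 
   s2   s4  s0 
   s3   s3  s3 
 * s4   s3  s1 
(> = start, * = accepting)

start=s0; accept=s4; s0-p->s1; s0-q->s2; s1-p->s3; s1-q->s4; s2-p->s4; s2-q->s0; s3-p->s3; s3-q->s3; s4-p->s3; s4-q->s1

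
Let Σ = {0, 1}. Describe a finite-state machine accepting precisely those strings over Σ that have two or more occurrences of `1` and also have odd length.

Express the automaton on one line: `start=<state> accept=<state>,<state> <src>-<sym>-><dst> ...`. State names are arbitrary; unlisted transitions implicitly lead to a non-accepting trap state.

start=A accept=F A-0->B A-1->C B-0->A B-1->D C-0->D C-1->E D-0->C D-1->F E-0->F E-1->F F-0->E F-1->E

Build one automaton per condition and run them in lockstep. One (4 states) tracks the count of `1`s, saturating at 3; the other (2 states) tracks the input length modulo 2. Each combined state is a pair, one component from each; accept when both components accept. After merging equivalent states the machine shrinks.
6 states suffice.
       0  1 
>  A   B  C 
   B   A  D 
   C   D  E 
   D   C  F 
   E   F  F 
 * F   E  E 
(> = start, * = accepting)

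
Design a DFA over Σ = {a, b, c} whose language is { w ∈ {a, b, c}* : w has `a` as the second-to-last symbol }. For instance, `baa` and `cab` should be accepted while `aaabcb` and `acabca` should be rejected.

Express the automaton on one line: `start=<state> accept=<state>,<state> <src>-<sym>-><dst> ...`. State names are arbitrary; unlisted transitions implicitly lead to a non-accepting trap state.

Because acceptance depends on a position counted from the end, the machine has to buffer the most recent 2 symbols. Make each state the string of the last up-to-2 symbols read; on input `x` shift the window left and append `x`. Accept when the buffered window has length 2 and begins with `a`.
With 13 states:
          a    b    c  
>  S0     S1   S2   S3 
   S1     S4   S5   S6 
   S2     S7   S8   S9 
   S3    S10  S11  S12 
 * S4     S4   S5   S6 
 * S5     S7   S8   S9 
 * S6    S10  S11  S12 
   S7     S4   S5   S6 
   S8     S7   S8   S9 
   S9    S10  S11  S12 
   S10    S4   S5   S6 
   S11    S7   S8   S9 
   S12   S10  S11  S12 
(> = start, * = accepting)

start=S0 accept=S4,S5,S6 S0-a->S1 S0-b->S2 S0-c->S3 S1-a->S4 S1-b->S5 S1-c->S6 S2-a->S7 S2-b->S8 S2-c->S9 S3-a->S10 S3-b->S11 S3-c->S12 S4-a->S4 S4-b->S5 S4-c->S6 S5-a->S7 S5-b->S8 S5-c->S9 S6-a->S10 S6-b->S11 S6-c->S12 S7-a->S4 S7-b->S5 S7-c->S6 S8-a->S7 S8-b->S8 S8-c->S9 S9-a->S10 S9-b->S11 S9-c->S12 S10-a->S4 S10-b->S5 S10-c->S6 S11-a->S7 S11-b->S8 S11-c->S9 S12-a->S10 S12-b->S11 S12-c->S12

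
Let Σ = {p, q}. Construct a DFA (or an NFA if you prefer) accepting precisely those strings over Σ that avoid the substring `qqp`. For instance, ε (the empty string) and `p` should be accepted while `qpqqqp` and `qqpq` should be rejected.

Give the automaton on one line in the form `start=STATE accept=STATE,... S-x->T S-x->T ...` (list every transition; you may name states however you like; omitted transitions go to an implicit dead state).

start=s0 accept=s0,s1,s2 s0-p->s0 s0-q->s1 s1-p->s0 s1-q->s2 s2-p->s3 s2-q->s2 s3-p->s3 s3-q->s3

Track partial matches of the forbidden pattern `qqp`. State s3 is a dead state reached once `qqp` has occurred; every other state accepts. s0 means no part of `qqp` is currently matched.
A 4-state machine:
        p   q  
>* s0   s0  s1 
 * s1   s0  s2 
 * s2   s3  s2 
   s3   s3  s3 
(> = start, * = accepting)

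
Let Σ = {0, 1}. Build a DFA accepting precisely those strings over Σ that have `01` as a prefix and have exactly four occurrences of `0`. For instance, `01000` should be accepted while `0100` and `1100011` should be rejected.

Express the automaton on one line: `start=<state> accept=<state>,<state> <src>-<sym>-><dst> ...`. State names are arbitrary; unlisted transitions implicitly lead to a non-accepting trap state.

start=S0 accept=S6 S0-0->S1 S0-1->S2 S1-0->S2 S1-1->S3 S2-0->S2 S2-1->S2 S3-0->S4 S3-1->S3 S4-0->S5 S4-1->S4 S5-0->S6 S5-1->S5 S6-0->S2 S6-1->S6

Handle the two conditions separately and then intersect. The first has 4 states tracking whether the input so far still matches the prefix `01`; the second has 6 states tracking the count of `0`s, saturating at 5. A product state is a pair (one from each), accepting exactly when both do. Equivalent product states are then merged.
7 states suffice.
        0   1  
>  S0   S1  S2 
   S1   S2  S3 
   S2   S2  S2 
   S3   S4  S3 
   S4   S5  S4 
   S5   S6  S5 
 * S6   S2  S6 
(> = start, * = accepting)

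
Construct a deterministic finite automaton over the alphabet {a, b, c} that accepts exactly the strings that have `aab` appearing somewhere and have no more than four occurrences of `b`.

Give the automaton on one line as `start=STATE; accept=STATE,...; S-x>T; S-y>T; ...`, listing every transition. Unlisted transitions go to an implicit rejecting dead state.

Build one automaton per condition and run them in lockstep. One (4 states) tracks whether and how much of `aab` has been seen; the other (6 states) tracks the count of `b`s, saturating at 5. Each combined state is a pair, one component from each; accept when both components accept. Equivalent product states are then merged.
17 states suffice.
          a    b    c  
>  s0     s1   s2   s0 
   s1     s3   s2   s0 
   s2     s4   s5   s2 
   s3     s3   s6   s0 
   s4     s7   s5   s2 
   s5     s8   s9   s5 
 * s6     s6  s10   s6 
   s7     s7  s10   s2 
   s8    s11   s9   s5 
   s9    s12  s13   s9 
 * s10   s10  s14  s10 
   s11   s11  s14   s5 
   s12   s15  s13   s9 
   s13   s13  s13  s13 
 * s14   s14  s16  s14 
   s15   s15  s16   s9 
 * s16   s16  s13  s16 
(> = start, * = accepting)

start=s0; accept=s6,s10,s14,s16; s0-a>s1; s0-b>s2; s0-c>s0; s1-a>s3; s1-b>s2; s1-c>s0; s2-a>s4; s2-b>s5; s2-c>s2; s3-a>s3; s3-b>s6; s3-c>s0; s4-a>s7; s4-b>s5; s4-c>s2; s5-a>s8; s5-b>s9; s5-c>s5; s6-a>s6; s6-b>s10; s6-c>s6; s7-a>s7; s7-b>s10; s7-c>s2; s8-a>s11; s8-b>s9; s8-c>s5; s9-a>s12; s9-b>s13; s9-c>s9; s10-a>s10; s10-b>s14; s10-c>s10; s11-a>s11; s11-b>s14; s11-c>s5; s12-a>s15; s12-b>s13; s12-c>s9; s13-a>s13; s13-b>s13; s13-c>s13; s14-a>s14; s14-b>s16; s14-c>s14; s15-a>s15; s15-b>s16; s15-c>s9; s16-a>s16; s16-b>s13; s16-c>s16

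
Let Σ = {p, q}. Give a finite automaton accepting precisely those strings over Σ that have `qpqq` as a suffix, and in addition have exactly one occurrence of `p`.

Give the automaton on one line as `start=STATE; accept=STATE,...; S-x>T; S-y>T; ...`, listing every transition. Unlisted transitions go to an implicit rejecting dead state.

start=A; accept=F; A-p>B; A-q>C; B-p>B; B-q>B; C-p>D; C-q>C; D-p>B; D-q>E; E-p>B; E-q>F; F-p>B; F-q>B

Run two small machines in parallel and take their product. One (5 states) tracks how much of the suffix `qpqq` has currently been matched; the other (3 states) tracks the count of `p`s, saturating at 2. Each combined state is a pair, one component from each; accept when both components accept. Minimizing collapses redundant product states.
       p  q 
>  A   B  C 
   B   B  B 
   C   D  C 
   D   B  E 
   E   B  F 
 * F   B  B 
(> = start, * = accepting)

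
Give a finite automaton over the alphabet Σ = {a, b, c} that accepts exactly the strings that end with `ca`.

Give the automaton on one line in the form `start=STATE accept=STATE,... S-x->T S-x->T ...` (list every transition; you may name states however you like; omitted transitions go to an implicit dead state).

start=s0 accept=s2 s0-a->s0 s0-b->s0 s0-c->s1 s1-a->s2 s1-b->s0 s1-c->s1 s2-a->s0 s2-b->s0 s2-c->s1

Remember how much of `ca` the current input suffix matches. State s0 means no match yet; s1 means the last symbol is `c`; s2 means the last 2 symbols are `ca`. Only s2 accepts. On a mismatch, fall back to the longest proper suffix that is still a prefix of `ca`.
With 3 states:
        a   b   c  
>  s0   s0  s0  s1 
   s1   s2  s0  s1 
 * s2   s0  s0  s1 
(> = start, * = accepting)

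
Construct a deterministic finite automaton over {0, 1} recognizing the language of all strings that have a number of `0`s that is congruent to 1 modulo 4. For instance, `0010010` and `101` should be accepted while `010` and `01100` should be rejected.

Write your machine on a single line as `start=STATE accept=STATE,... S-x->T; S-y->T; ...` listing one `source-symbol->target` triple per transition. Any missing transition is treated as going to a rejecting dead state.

Keep the running count of `0`s modulo 4: each `0` advances along the cycle s0 → s1 → s2 → s3 → s0 while other symbols loop. Accept at s1.
A 4-state machine:
        0   1  
>  s0   s1  s0 
 * s1   s2  s1 
   s2   s3  s2 
   s3   s0  s3 
(> = start, * = accepting)

start=s0; accept=s1; s0-0->s1; s0-1->s0; s1-0->s2; s1-1->s1; s2-0->s3; s2-1->s2; s3-0->s0; s3-1->s3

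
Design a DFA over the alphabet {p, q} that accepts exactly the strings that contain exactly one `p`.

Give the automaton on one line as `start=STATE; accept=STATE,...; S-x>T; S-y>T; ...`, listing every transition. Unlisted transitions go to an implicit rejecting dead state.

Only the number of `p`s matters, and only up to 2. Make a chain S0 → S1 → S2 advanced by each `p` (with S2 absorbing); every other symbol self-loops. The accepting set is {S1}.
A 3-state machine:
        p   q  
>  S0   S1  S0 
 * S1   S2  S1 
   S2   S2  S2 
(> = start, * = accepting)

start=S0; accept=S1; S0-p>S1; S0-q>S0; S1-p>S2; S1-q>S1; S2-p>S2; S2-q>S2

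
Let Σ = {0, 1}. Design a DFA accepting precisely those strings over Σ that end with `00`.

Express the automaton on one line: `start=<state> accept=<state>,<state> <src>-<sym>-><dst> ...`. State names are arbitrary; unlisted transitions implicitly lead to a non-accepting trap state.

start=s0 accept=s2 s0-0->s1 s0-1->s0 s1-0->s2 s1-1->s0 s2-0->s2 s2-1->s0

Remember how much of `00` the current input suffix matches. State s0 means no match yet; s1 means the last symbol is `0`; s2 means the last 2 symbols are `00`. Only s2 accepts. On a mismatch, fall back to the longest proper suffix that is still a prefix of `00`.
A 3-state machine:
        0   1  
>  s0   s1  s0 
   s1   s2  s0 
 * s2   s2  s0 
(> = start, * = accepting)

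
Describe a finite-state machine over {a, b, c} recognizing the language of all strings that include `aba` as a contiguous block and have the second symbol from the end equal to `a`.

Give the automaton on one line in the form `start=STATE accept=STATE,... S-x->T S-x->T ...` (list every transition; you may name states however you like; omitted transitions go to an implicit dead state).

Handle the two conditions separately and then intersect. One (4 states) tracks whether and how much of `aba` has been seen; the other (13 states) tracks the last 2 symbols read. Each combined state is a pair, one component from each; accept when both components accept. Minimizing collapses redundant product states.
7 states suffice.
        a   b   c  
>  q0   q1  q0  q0 
   q1   q1  q2  q0 
   q2   q3  q0  q0 
   q3   q4  q5  q5 
 * q4   q4  q5  q5 
 * q5   q3  q6  q6 
   q6   q3  q6  q6 
(> = start, * = accepting)

start=q0 accept=q4,q5 q0-a->q1 q0-b->q0 q0-c->q0 q1-a->q1 q1-b->q2 q1-c->q0 q2-a->q3 q2-b->q0 q2-c->q0 q3-a->q4 q3-b->q5 q3-c->q5 q4-a->q4 q4-b->q5 q4-c->q5 q5-a->q3 q5-b->q6 q5-c->q6 q6-a->q3 q6-b->q6 q6-c->q6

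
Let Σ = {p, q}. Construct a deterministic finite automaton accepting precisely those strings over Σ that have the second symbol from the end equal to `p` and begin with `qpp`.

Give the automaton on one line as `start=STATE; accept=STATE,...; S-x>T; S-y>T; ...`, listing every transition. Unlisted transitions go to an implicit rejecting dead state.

Build one automaton per condition and run them in lockstep. One (7 states) tracks the last 2 symbols read; the other (5 states) tracks whether the input so far still matches the prefix `qpp`. Each combined state is a pair, one component from each; accept when both components accept. Minimizing collapses redundant product states.
With 8 states:
        p   q  
>  s0   s1  s2 
   s1   s1  s1 
   s2   s3  s1 
   s3   s4  s1 
 * s4   s4  s5 
 * s5   s6  s7 
   s6   s4  s5 
   s7   s6  s7 
(> = start, * = accepting)

start=s0; accept=s4,s5; s0-p>s1; s0-q>s2; s1-p>s1; s1-q>s1; s2-p>s3; s2-q>s1; s3-p>s4; s3-q>s1; s4-p>s4; s4-q>s5; s5-p>s6; s5-q>s7; s6-p>s4; s6-q>s5; s7-p>s6; s7-q>s7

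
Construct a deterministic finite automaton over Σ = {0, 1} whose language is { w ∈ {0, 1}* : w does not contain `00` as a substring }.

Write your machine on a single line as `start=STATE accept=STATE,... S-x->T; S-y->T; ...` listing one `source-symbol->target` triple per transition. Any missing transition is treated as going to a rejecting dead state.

start=s0; accept=s0,s1; s0-0->s1; s0-1->s0; s1-0->s2; s1-1->s0; s2-0->s2; s2-1->s2

This is the complement of 'contains `00`'. Use the same substring-matching states — s0 through s2 holding how much of `00` has just been matched — but flip the accepting set: everything except the trap s2 accepts.
A 3-state machine:
        0   1  
>* s0   s1  s0 
 * s1   s2  s0 
   s2   s2  s2 
(> = start, * = accepting)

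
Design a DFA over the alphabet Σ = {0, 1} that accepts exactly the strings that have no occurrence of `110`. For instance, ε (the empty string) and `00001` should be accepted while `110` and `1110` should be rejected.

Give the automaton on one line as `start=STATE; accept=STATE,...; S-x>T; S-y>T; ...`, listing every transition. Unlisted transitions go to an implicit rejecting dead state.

start=s0; accept=s0,s1,s2; s0-0>s0; s0-1>s1; s1-0>s0; s1-1>s2; s2-0>s3; s2-1>s2; s3-0>s3; s3-1>s3

This is the complement of 'contains `110`'. Use the same substring-matching states — s0 through s3 holding how much of `110` has just been matched — but flip the accepting set: everything except the trap s3 accepts.
With 4 states:
        0   1  
>* s0   s0  s1 
 * s1   s0  s2 
 * s2   s3  s2 
   s3   s3  s3 
(> = start, * = accepting)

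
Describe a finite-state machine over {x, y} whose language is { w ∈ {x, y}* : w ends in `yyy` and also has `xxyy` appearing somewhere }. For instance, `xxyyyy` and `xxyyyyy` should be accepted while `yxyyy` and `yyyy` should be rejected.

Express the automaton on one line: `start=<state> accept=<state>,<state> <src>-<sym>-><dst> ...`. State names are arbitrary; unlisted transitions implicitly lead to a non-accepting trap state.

start=S0 accept=S6 S0-x->S1 S0-y->S0 S1-x->S2 S1-y->S0 S2-x->S2 S2-y->S3 S3-x->S1 S3-y->S4 S4-x->S5 S4-y->S6 S5-x->S5 S5-y->S7 S6-x->S5 S6-y->S6 S7-x->S5 S7-y->S4

Handle the two conditions separately and then intersect. The first has 4 states tracking how much of the suffix `yyy` has currently been matched; the second has 5 states tracking whether and how much of `xxyy` has been seen. A product state is a pair (one from each), accepting exactly when both do. Equivalent product states are then merged.
8 states suffice.
        x   y  
>  S0   S1  S0 
   S1   S2  S0 
   S2   S2  S3 
   S3   S1  S4 
   S4   S5  S6 
   S5   S5  S7 
 * S6   S5  S6 
   S7   S5  S4 
(> = start, * = accepting)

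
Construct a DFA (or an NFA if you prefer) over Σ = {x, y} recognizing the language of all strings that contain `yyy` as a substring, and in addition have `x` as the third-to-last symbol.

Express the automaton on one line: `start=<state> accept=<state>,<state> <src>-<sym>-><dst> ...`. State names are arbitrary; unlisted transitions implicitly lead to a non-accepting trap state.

Run two small machines in parallel and take their product. One (4 states) tracks whether and how much of `yyy` has been seen; the other (15 states) tracks the last 3 symbols read. Each combined state is a pair, one component from each; accept when both components accept. Equivalent product states are then merged.
11 states suffice.
          x    y  
>  S0     S0   S1 
   S1     S0   S2 
   S2     S0   S3 
   S3     S4   S3 
   S4     S5   S6 
   S5     S7   S8 
   S6     S9  S10 
 * S7     S7   S8 
 * S8     S9  S10 
 * S9     S5   S6 
 * S10    S4   S3 
(> = start, * = accepting)

start=S0 accept=S7,S8,S9,S10 S0-x->S0 S0-y->S1 S1-x->S0 S1-y->S2 S2-x->S0 S2-y->S3 S3-x->S4 S3-y->S3 S4-x->S5 S4-y->S6 S5-x->S7 S5-y->S8 S6-x->S9 S6-y->S10 S7-x->S7 S7-y->S8 S8-x->S9 S8-y->S10 S9-x->S5 S9-y->S6 S10-x->S4 S10-y->S3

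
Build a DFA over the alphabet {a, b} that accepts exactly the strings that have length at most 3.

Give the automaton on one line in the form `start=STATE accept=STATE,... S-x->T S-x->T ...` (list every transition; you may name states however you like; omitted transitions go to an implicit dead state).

Count input length up to 4: every symbol moves from q0 toward q4, which means 'more than 3' and absorbs. Accept from {q0, q1, q2, q3}.
With 5 states:
        a   b  
>* q0   q1  q1 
 * q1   q2  q2 
 * q2   q3  q3 
 * q3   q4  q4 
   q4   q4  q4 
(> = start, * = accepting)

start=q0 accept=q0,q1,q2,q3 q0-a->q1 q0-b->q1 q1-a->q2 q1-b->q2 q2-a->q3 q2-b->q3 q3-a->q4 q3-b->q4 q4-a->q4 q4-b->q4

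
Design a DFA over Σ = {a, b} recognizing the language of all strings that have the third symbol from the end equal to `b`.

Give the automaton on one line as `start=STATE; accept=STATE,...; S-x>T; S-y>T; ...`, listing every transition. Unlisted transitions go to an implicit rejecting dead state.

start=q0; accept=q11,q12,q13,q14; q0-a>q1; q0-b>q2; q1-a>q3; q1-b>q4; q2-a>q5; q2-b>q6; q3-a>q7; q3-b>q8; q4-a>q9; q4-b>q10; q5-a>q11; q5-b>q12; q6-a>q13; q6-b>q14; q7-a>q7; q7-b>q8; q8-a>q9; q8-b>q10; q9-a>q11; q9-b>q12; q10-a>q13; q10-b>q14; q11-a>q7; q11-b>q8; q12-a>q9; q12-b>q10; q13-a>q11; q13-b>q12; q14-a>q13; q14-b>q14

A DFA must remember the last 3 symbols (since which symbol is third-to-last isn't known until the input ends). Use one state per possible window of the last ≤3 symbols; accept from those whose window starts with `b`.
A 15-state machine:
          a    b  
>  q0     q1   q2 
   q1     q3   q4 
   q2     q5   q6 
   q3     q7   q8 
   q4     q9  q10 
   q5    q11  q12 
   q6    q13  q14 
   q7     q7   q8 
   q8     q9  q10 
   q9    q11  q12 
   q10   q13  q14 
 * q11    q7   q8 
 * q12    q9  q10 
 * q13   q11  q12 
 * q14   q13  q14 
(> = start, * = accepting)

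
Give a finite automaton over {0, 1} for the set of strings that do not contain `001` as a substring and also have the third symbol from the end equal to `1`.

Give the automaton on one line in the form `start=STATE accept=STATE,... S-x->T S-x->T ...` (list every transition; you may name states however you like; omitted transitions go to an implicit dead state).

start=S0 accept=S11,S12,S13,S14 S0-0->S1 S0-1->S2 S1-0->S3 S1-1->S4 S2-0->S5 S2-1->S6 S3-0->S7 S3-1->S8 S4-0->S9 S4-1->S10 S5-0->S11 S5-1->S12 S6-0->S13 S6-1->S14 S7-0->S7 S7-1->S8 S8-0->S15 S8-1->S16 S9-0->S11 S9-1->S12 S10-0->S13 S10-1->S14 S11-0->S7 S11-1->S8 S12-0->S9 S12-1->S10 S13-0->S11 S13-1->S12 S14-0->S13 S14-1->S14 S15-0->S17 S15-1->S18 S16-0->S19 S16-1->S20 S17-0->S21 S17-1->S8 S18-0->S15 S18-1->S16 S19-0->S17 S19-1->S18 S20-0->S19 S20-1->S20 S21-0->S21 S21-1->S8

Run two small machines in parallel and take their product. The first has 4 states tracking partial matches of the forbidden pattern `001`; the second has 15 states tracking the last 3 symbols read. A product state is a pair (one from each), accepting exactly when both do.
With 22 states:
          0    1  
>  S0     S1   S2 
   S1     S3   S4 
   S2     S5   S6 
   S3     S7   S8 
   S4     S9  S10 
   S5    S11  S12 
   S6    S13  S14 
   S7     S7   S8 
   S8    S15  S16 
   S9    S11  S12 
   S10   S13  S14 
 * S11    S7   S8 
 * S12    S9  S10 
 * S13   S11  S12 
 * S14   S13  S14 
   S15   S17  S18 
   S16   S19  S20 
   S17   S21   S8 
   S18   S15  S16 
   S19   S17  S18 
   S20   S19  S20 
   S21   S21   S8 
(> = start, * = accepting)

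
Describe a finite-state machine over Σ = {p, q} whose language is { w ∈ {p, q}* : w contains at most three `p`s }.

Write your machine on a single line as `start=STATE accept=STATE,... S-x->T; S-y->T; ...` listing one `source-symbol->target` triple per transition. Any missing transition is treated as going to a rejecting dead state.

Only the number of `p`s matters, and only up to 4. Make a chain S0 → S1 → S2 → S3 → S4 advanced by each `p` (with S4 absorbing); every other symbol self-loops. The accepting set is {S0, S1, S2, S3}.
A 5-state machine:
        p   q  
>* S0   S1  S0 
 * S1   S2  S1 
 * S2   S3  S2 
 * S3   S4  S3 
   S4   S4  S4 
(> = start, * = accepting)

start=S0; accept=S0,S1,S2,S3; S0-p->S1; S0-q->S0; S1-p->S2; S1-q->S1; S2-p->S3; S2-q->S2; S3-p->S4; S3-q->S3; S4-p->S4; S4-q->S4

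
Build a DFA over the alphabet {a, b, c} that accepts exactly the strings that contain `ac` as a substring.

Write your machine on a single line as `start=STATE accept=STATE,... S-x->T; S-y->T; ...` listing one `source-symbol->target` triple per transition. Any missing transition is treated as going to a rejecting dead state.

start=s0; accept=s2; s0-a->s1; s0-b->s0; s0-c->s0; s1-a->s1; s1-b->s0; s1-c->s2; s2-a->s2; s2-b->s2; s2-c->s2

Track how much of `ac` has been matched so far: state s0 is no progress, s2 is the absorbing accept state reached once `ac` has occurred. Intermediate states record partial matches; on a mismatch, fall back to the longest reusable overlap.
A 3-state machine:
        a   b   c  
>  s0   s1  s0  s0 
   s1   s1  s0  s2 
 * s2   s2  s2  s2 
(> = start, * = accepting)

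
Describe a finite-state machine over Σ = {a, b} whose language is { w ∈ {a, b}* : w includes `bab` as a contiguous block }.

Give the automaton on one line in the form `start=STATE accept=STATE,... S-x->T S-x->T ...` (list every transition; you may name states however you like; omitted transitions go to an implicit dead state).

start=S0 accept=S3 S0-a->S0 S0-b->S1 S1-a->S2 S1-b->S1 S2-a->S0 S2-b->S3 S3-a->S3 S3-b->S3

Track how much of `bab` has been matched so far: state S0 is no progress, S3 is the absorbing accept state reached once `bab` has occurred. Intermediate states record partial matches; on a mismatch, fall back to the longest reusable overlap.
        a   b  
>  S0   S0  S1 
   S1   S2  S1 
   S2   S0  S3 
 * S3   S3  S3 
(> = start, * = accepting)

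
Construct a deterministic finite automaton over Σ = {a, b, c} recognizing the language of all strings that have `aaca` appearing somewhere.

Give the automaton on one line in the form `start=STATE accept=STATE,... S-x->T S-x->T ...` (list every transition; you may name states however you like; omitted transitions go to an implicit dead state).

States q0..q3 record the length of the longest prefix of `aaca` that matches the current input suffix. Reaching q4 means `aaca` has been seen, and we stay there forever. Accept from q4.
5 states suffice.
        a   b   c  
>  q0   q1  q0  q0 
   q1   q2  q0  q0 
   q2   q2  q0  q3 
   q3   q4  q0  q0 
 * q4   q4  q4  q4 
(> = start, * = accepting)

start=q0 accept=q4 q0-a->q1 q0-b->q0 q0-c->q0 q1-a->q2 q1-b->q0 q1-c->q0 q2-a->q2 q2-b->q0 q2-c->q3 q3-a->q4 q3-b->q0 q3-c->q0 q4-a->q4 q4-b->q4 q4-c->q4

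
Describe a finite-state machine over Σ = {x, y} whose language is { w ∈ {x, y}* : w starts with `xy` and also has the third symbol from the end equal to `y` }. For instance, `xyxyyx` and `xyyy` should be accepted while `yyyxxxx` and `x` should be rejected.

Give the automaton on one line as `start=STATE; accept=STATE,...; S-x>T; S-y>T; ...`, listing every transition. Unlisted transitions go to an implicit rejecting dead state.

Handle the two conditions separately and then intersect. One (4 states) tracks whether the input so far still matches the prefix `xy`; the other (15 states) tracks the last 3 symbols read. Each combined state is a pair, one component from each; accept when both components accept.
23 states suffice.
          x    y  
>  s0     s1   s2 
   s1     s3   s4 
   s2     s5   s6 
   s3     s7   s8 
   s4     s9  s10 
   s5    s11  s12 
   s6    s13  s14 
   s7     s7   s8 
   s8    s15  s16 
   s9    s17  s18 
   s10   s19  s20 
   s11    s7   s8 
   s12   s15  s16 
   s13   s11  s12 
   s14   s13  s14 
   s15   s11  s12 
   s16   s13  s14 
 * s17   s21  s22 
 * s18    s9  s10 
 * s19   s17  s18 
 * s20   s19  s20 
   s21   s21  s22 
   s22    s9  s10 
(> = start, * = accepting)

start=s0; accept=s17,s18,s19,s20; s0-x>s1; s0-y>s2; s1-x>s3; s1-y>s4; s2-x>s5; s2-y>s6; s3-x>s7; s3-y>s8; s4-x>s9; s4-y>s10; s5-x>s11; s5-y>s12; s6-x>s13; s6-y>s14; s7-x>s7; s7-y>s8; s8-x>s15; s8-y>s16; s9-x>s17; s9-y>s18; s10-x>s19; s10-y>s20; s11-x>s7; s11-y>s8; s12-x>s15; s12-y>s16; s13-x>s11; s13-y>s12; s14-x>s13; s14-y>s14; s15-x>s11; s15-y>s12; s16-x>s13; s16-y>s14; s17-x>s21; s17-y>s22; s18-x>s9; s18-y>s10; s19-x>s17; s19-y>s18; s20-x>s19; s20-y>s20; s21-x>s21; s21-y>s22; s22-x>s9; s22-y>s10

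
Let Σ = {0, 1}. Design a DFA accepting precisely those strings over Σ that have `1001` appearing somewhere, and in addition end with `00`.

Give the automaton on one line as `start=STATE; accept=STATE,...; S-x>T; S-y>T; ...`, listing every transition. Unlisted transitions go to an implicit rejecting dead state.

Build one automaton per condition and run them in lockstep. One (5 states) tracks whether and how much of `1001` has been seen; the other (3 states) tracks how much of the suffix `00` has currently been matched. Each combined state is a pair, one component from each; accept when both components accept.
9 states suffice.
        0   1  
>  q0   q1  q2 
   q1   q3  q2 
   q2   q4  q2 
   q3   q3  q2 
   q4   q5  q2 
   q5   q3  q6 
   q6   q7  q6 
   q7   q8  q6 
 * q8   q8  q6 
(> = start, * = accepting)

start=q0; accept=q8; q0-0>q1; q0-1>q2; q1-0>q3; q1-1>q2; q2-0>q4; q2-1>q2; q3-0>q3; q3-1>q2; q4-0>q5; q4-1>q2; q5-0>q3; q5-1>q6; q6-0>q7; q6-1>q6; q7-0>q8; q7-1>q6; q8-0>q8; q8-1>q6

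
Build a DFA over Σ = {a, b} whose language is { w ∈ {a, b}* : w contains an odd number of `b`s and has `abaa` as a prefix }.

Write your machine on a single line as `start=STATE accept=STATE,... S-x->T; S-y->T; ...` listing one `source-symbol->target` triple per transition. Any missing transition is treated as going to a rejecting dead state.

Build one automaton per condition and run them in lockstep. One (2 states) tracks the count of `b`s modulo 2; the other (6 states) tracks whether the input so far still matches the prefix `abaa`. Each combined state is a pair, one component from each; accept when both components accept. After merging equivalent states the machine shrinks.
A 7-state machine:
        a   b  
>  q0   q1  q2 
   q1   q2  q3 
   q2   q2  q2 
   q3   q4  q2 
   q4   q5  q2 
 * q5   q5  q6 
   q6   q6  q5 
(> = start, * = accepting)

start=q0; accept=q5; q0-a->q1; q0-b->q2; q1-a->q2; q1-b->q3; q2-a->q2; q2-b->q2; q3-a->q4; q3-b->q2; q4-a->q5; q4-b->q2; q5-a->q5; q5-b->q6; q6-a->q6; q6-b->q5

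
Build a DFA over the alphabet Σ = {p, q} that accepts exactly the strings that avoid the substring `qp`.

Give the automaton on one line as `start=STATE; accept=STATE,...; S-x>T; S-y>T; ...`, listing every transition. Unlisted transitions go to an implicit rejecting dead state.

This is the complement of 'contains `qp`'. Use the same substring-matching states — S0 through S2 holding how much of `qp` has just been matched — but flip the accepting set: everything except the trap S2 accepts.
3 states suffice.
        p   q  
>* S0   S0  S1 
 * S1   S2  S1 
   S2   S2  S2 
(> = start, * = accepting)

start=S0; accept=S0,S1; S0-p>S0; S0-q>S1; S1-p>S2; S1-q>S1; S2-p>S2; S2-q>S2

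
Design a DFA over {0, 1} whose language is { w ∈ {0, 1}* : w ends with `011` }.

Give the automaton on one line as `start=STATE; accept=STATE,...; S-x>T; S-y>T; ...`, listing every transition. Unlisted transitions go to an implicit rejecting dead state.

start=A; accept=D; A-0>B; A-1>A; B-0>B; B-1>C; C-0>B; C-1>D; D-0>B; D-1>A

Remember how much of `011` the current input suffix matches. State A means no match yet; B means the last symbol is `0`; C means the last 2 symbols are `01`; D means the last 3 symbols are `011`. Only D accepts. On a mismatch, fall back to the longest proper suffix that is still a prefix of `011`.
       0  1 
>  A   B  A 
   B   B  C 
   C   B  D 
 * D   B  A 
(> = start, * = accepting)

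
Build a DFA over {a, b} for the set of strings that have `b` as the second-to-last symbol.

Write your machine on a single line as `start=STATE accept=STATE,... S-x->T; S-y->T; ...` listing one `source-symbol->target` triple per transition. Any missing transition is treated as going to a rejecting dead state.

start=q0; accept=q5,q6; q0-a->q1; q0-b->q2; q1-a->q3; q1-b->q4; q2-a->q5; q2-b->q6; q3-a->q3; q3-b->q4; q4-a->q5; q4-b->q6; q5-a->q3; q5-b->q4; q6-a->q5; q6-b->q6

Because acceptance depends on a position counted from the end, the machine has to buffer the most recent 2 symbols. Make each state the string of the last up-to-2 symbols read; on input `x` shift the window left and append `x`. Accept when the buffered window has length 2 and begins with `b`.
        a   b  
>  q0   q1  q2 
   q1   q3  q4 
   q2   q5  q6 
   q3   q3  q4 
   q4   q5  q6 
 * q5   q3  q4 
 * q6   q5  q6 
(> = start, * = accepting)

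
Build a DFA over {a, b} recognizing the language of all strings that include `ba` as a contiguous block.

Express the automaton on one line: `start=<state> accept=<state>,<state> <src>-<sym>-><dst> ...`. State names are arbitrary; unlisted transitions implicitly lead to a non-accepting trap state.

start=q0 accept=q2 q0-a->q0 q0-b->q1 q1-a->q2 q1-b->q1 q2-a->q2 q2-b->q2

Track how much of `ba` has been matched so far: state q0 is no progress, q2 is the absorbing accept state reached once `ba` has occurred. Intermediate states record partial matches; on a mismatch, fall back to the longest reusable overlap.
A 3-state machine:
        a   b  
>  q0   q0  q1 
   q1   q2  q1 
 * q2   q2  q2 
(> = start, * = accepting)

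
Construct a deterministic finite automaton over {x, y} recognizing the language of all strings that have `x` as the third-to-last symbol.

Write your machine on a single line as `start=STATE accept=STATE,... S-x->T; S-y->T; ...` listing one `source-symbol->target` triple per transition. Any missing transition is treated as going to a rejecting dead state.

A DFA must remember the last 3 symbols (since which symbol is third-to-last isn't known until the input ends). Use one state per possible window of the last ≤3 symbols; accept from those whose window starts with `x`.
With 15 states:
          x    y  
>  S0     S1   S2 
   S1     S3   S4 
   S2     S5   S6 
   S3     S7   S8 
   S4     S9  S10 
   S5    S11  S12 
   S6    S13  S14 
 * S7     S7   S8 
 * S8     S9  S10 
 * S9    S11  S12 
 * S10   S13  S14 
   S11    S7   S8 
   S12    S9  S10 
   S13   S11  S12 
   S14   S13  S14 
(> = start, * = accepting)

start=S0; accept=S7,S8,S9,S10; S0-x->S1; S0-y->S2; S1-x->S3; S1-y->S4; S2-x->S5; S2-y->S6; S3-x->S7; S3-y->S8; S4-x->S9; S4-y->S10; S5-x->S11; S5-y->S12; S6-x->S13; S6-y->S14; S7-x->S7; S7-y->S8; S8-x->S9; S8-y->S10; S9-x->S11; S9-y->S12; S10-x->S13; S10-y->S14; S11-x->S7; S11-y->S8; S12-x->S9; S12-y->S10; S13-x->S11; S13-y->S12; S14-x->S13; S14-y->S14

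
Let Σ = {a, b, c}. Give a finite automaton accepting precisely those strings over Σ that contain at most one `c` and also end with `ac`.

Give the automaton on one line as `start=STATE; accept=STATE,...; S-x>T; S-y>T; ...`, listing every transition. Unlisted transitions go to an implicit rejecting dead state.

start=s0; accept=s3; s0-a>s1; s0-b>s0; s0-c>s2; s1-a>s1; s1-b>s0; s1-c>s3; s2-a>s2; s2-b>s2; s2-c>s2; s3-a>s2; s3-b>s2; s3-c>s2

Run two small machines in parallel and take their product. The first has 3 states tracking the count of `c`s, saturating at 2; the second has 3 states tracking how much of the suffix `ac` has currently been matched. A product state is a pair (one from each), accepting exactly when both do. After merging equivalent states the machine shrinks.
With 4 states:
        a   b   c  
>  s0   s1  s0  s2 
   s1   s1  s0  s3 
   s2   s2  s2  s2 
 * s3   s2  s2  s2 
(> = start, * = accepting)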